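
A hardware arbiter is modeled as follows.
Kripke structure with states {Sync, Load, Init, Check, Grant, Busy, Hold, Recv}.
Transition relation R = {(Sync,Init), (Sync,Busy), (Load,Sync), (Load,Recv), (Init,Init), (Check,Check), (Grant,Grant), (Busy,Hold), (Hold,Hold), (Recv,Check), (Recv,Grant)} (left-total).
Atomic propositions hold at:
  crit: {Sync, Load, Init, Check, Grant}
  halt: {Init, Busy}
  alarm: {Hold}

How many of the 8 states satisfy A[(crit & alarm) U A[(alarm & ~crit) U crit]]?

5

Sat(crit & alarm) = ∅
Sat(~crit) = {Busy, Hold, Recv}
Sat(alarm & ~crit) = {Hold}
A[(alarm & ~crit) U crit]: least fixpoint, start Z0 = Sat(crit) = {Sync, Load, Init, Check, Grant}, add states in Sat(alarm & ~crit) with every successor in Z. Already a fixed point.
Sat(A[(alarm & ~crit) U crit]) = {Sync, Load, Init, Check, Grant}
A[(crit & alarm) U A[(alarm & ~crit) U crit]]: least fixpoint, start Z0 = Sat(A[(alarm & ~crit) U crit]) = {Sync, Load, Init, Check, Grant}, add states in Sat(crit & alarm) with every successor in Z. Already a fixed point.
Sat(A[(crit & alarm) U A[(alarm & ~crit) U crit]]) = {Sync, Load, Init, Check, Grant}
|Sat(A[(crit & alarm) U A[(alarm & ~crit) U crit]])| = |{Sync, Load, Init, Check, Grant}| = 5.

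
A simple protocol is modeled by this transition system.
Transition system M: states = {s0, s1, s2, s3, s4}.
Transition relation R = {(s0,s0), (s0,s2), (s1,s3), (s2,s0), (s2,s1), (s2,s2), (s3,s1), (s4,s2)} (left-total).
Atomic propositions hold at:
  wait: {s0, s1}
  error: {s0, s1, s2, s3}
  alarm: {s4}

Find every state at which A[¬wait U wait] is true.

{s0, s1, s3}

Sat(¬wait) = {s2, s3, s4}
A[¬wait U wait]: least fixpoint, start Z0 = Sat(wait) = {s0, s1}, add states in Sat(¬wait) with every successor in Z. Z1 = {s0, s1, s3}; fixed.
Sat(A[¬wait U wait]) = {s0, s1, s3}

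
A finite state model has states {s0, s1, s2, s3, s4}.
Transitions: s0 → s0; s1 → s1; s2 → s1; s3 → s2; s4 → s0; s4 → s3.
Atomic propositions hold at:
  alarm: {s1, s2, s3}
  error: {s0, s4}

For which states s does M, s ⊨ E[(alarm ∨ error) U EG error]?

{s0, s4}

Sat(alarm ∨ error) = {s0, s1, s2, s3, s4}
EG error: greatest fixpoint, start Z0 = {s0, s4}, keep only states in Sat with some successor in Z. Already a fixed point.
Sat(EG error) = {s0, s4}
E[(alarm ∨ error) U EG error]: least fixpoint, start Z0 = Sat(EG error) = {s0, s4}, add states in Sat(alarm ∨ error) with some successor in Z. Already a fixed point.
Sat(E[(alarm ∨ error) U EG error]) = {s0, s4}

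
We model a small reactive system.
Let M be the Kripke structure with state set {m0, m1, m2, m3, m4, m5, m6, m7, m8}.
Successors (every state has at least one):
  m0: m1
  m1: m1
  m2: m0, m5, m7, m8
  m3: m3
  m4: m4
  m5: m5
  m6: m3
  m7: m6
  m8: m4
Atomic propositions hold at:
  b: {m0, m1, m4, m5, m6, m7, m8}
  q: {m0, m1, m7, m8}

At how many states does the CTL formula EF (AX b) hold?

Sat(AX b) = {s : every successor in {m0, m1, m4, m5, m6, m7, m8}} = {m0, m1, m2, m4, m5, m7, m8}
EF (AX b): least fixpoint, start Z0 = {m0, m1, m2, m4, m5, m7, m8}, add states with some successor in Z. Already a fixed point.
Sat(EF (AX b)) = {m0, m1, m2, m4, m5, m7, m8}
|Sat(EF (AX b))| = |{m0, m1, m2, m4, m5, m7, m8}| = 7.

7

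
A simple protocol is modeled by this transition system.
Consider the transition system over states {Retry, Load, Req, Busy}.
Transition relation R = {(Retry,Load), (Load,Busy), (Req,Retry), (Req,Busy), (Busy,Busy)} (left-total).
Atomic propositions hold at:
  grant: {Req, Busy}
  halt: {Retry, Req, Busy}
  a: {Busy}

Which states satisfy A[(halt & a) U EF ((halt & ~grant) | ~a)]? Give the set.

{Retry, Load, Req}

Sat(halt & a) = {Busy}
Sat(~grant) = {Retry, Load}
Sat(halt & ~grant) = {Retry}
Sat(~a) = {Retry, Load, Req}
Sat((halt & ~grant) | ~a) = {Retry, Load, Req}
EF ((halt & ~grant) | ~a): least fixpoint, start Z0 = {Retry, Load, Req}, add states with some successor in Z. Already a fixed point.
Sat(EF ((halt & ~grant) | ~a)) = {Retry, Load, Req}
A[(halt & a) U EF ((halt & ~grant) | ~a)]: least fixpoint, start Z0 = Sat(EF ((halt & ~grant) | ~a)) = {Retry, Load, Req}, add states in Sat(halt & a) with every successor in Z. Already a fixed point.
Sat(A[(halt & a) U EF ((halt & ~grant) | ~a)]) = {Retry, Load, Req}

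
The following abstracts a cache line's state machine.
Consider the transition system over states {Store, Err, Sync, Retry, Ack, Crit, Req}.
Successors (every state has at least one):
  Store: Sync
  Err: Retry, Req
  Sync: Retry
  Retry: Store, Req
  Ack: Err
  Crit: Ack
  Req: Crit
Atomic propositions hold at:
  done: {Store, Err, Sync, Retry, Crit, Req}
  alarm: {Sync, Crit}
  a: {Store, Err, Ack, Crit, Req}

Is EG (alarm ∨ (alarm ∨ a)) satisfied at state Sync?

Sat(alarm ∨ a) = {Store, Err, Sync, Ack, Crit, Req}
Sat(alarm ∨ (alarm ∨ a)) = {Store, Err, Sync, Ack, Crit, Req}
EG (alarm ∨ (alarm ∨ a)): greatest fixpoint, start Z0 = {Store, Err, Sync, Ack, Crit, Req}, keep only states in Sat with some successor in Z. Z1 = {Store, Err, Ack, Crit, Req}; Z2 = {Err, Ack, Crit, Req}; fixed.
Sat(EG (alarm ∨ (alarm ∨ a))) = {Err, Ack, Crit, Req}
Sync ∉ Sat(EG (alarm ∨ (alarm ∨ a))) = {Err, Ack, Crit, Req}, so the formula does not hold at Sync.

No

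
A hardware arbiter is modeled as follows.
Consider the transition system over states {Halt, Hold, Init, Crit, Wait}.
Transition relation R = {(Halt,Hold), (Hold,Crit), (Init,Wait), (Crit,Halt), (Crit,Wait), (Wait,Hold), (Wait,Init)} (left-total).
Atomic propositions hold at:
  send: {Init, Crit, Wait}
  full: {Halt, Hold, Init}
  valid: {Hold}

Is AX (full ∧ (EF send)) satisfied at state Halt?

Yes

EF send: least fixpoint, start Z0 = {Init, Crit, Wait}, add states with some successor in Z. Z1 = {Hold, Init, Crit, Wait}; Z2 = {Halt, Hold, Init, Crit, Wait}; fixed.
Sat(EF send) = {Halt, Hold, Init, Crit, Wait}
Sat(full ∧ (EF send)) = {Halt, Hold, Init}
Sat(AX (full ∧ (EF send))) = {s : every successor in {Halt, Hold, Init}} = {Halt, Wait}
Halt ∈ Sat(AX (full ∧ (EF send))) = {Halt, Wait}, so the formula holds at Halt.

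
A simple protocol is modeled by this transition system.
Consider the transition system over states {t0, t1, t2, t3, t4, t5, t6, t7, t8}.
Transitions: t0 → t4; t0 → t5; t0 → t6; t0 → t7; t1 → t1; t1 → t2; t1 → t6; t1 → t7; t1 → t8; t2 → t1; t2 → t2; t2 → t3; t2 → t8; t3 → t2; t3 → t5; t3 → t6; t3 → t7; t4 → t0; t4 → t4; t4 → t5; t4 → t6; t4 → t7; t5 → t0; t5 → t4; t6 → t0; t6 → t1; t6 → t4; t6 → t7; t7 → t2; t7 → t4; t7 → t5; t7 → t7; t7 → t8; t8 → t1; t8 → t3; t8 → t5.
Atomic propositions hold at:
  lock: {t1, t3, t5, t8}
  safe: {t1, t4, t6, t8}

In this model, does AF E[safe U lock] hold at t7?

E[safe U lock]: least fixpoint, start Z0 = Sat(lock) = {t1, t3, t5, t8}, add states in Sat(safe) with some successor in Z. Z1 = {t1, t3, t4, t5, t6, t8}; fixed.
Sat(E[safe U lock]) = {t1, t3, t4, t5, t6, t8}
AF E[safe U lock]: least fixpoint, start Z0 = {t1, t3, t4, t5, t6, t8}, add states with every successor in Z. Already a fixed point.
Sat(AF E[safe U lock]) = {t1, t3, t4, t5, t6, t8}
t7 ∉ Sat(AF E[safe U lock]) = {t1, t3, t4, t5, t6, t8}, so the formula does not hold at t7.

No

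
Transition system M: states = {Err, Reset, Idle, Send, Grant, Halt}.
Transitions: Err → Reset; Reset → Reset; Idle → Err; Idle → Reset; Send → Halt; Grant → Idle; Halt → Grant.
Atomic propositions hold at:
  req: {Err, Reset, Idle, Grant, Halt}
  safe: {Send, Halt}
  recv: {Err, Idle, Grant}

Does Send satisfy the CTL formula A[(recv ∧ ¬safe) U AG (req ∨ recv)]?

No

Sat(¬safe) = {Err, Reset, Idle, Grant}
Sat(recv ∧ ¬safe) = {Err, Idle, Grant}
Sat(req ∨ recv) = {Err, Reset, Idle, Grant, Halt}
AG (req ∨ recv): greatest fixpoint, start Z0 = {Err, Reset, Idle, Grant, Halt}, keep only states in Sat with every successor in Z. Already a fixed point.
Sat(AG (req ∨ recv)) = {Err, Reset, Idle, Grant, Halt}
A[(recv ∧ ¬safe) U AG (req ∨ recv)]: least fixpoint, start Z0 = Sat(AG (req ∨ recv)) = {Err, Reset, Idle, Grant, Halt}, add states in Sat(recv ∧ ¬safe) with every successor in Z. Already a fixed point.
Sat(A[(recv ∧ ¬safe) U AG (req ∨ recv)]) = {Err, Reset, Idle, Grant, Halt}
Send ∉ Sat(A[(recv ∧ ¬safe) U AG (req ∨ recv)]) = {Err, Reset, Idle, Grant, Halt}, so the formula does not hold at Send.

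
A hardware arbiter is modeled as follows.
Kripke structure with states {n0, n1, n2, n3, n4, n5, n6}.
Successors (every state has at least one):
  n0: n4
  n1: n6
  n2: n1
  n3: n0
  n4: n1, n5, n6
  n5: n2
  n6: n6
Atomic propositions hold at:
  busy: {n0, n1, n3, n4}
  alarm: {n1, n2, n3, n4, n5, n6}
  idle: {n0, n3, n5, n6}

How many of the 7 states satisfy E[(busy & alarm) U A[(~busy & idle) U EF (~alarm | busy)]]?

Sat(busy & alarm) = {n1, n3, n4}
Sat(~busy) = {n2, n5, n6}
Sat(~busy & idle) = {n5, n6}
Sat(~alarm) = {n0}
Sat(~alarm | busy) = {n0, n1, n3, n4}
EF (~alarm | busy): least fixpoint, start Z0 = {n0, n1, n3, n4}, add states with some successor in Z. Z1 = {n0, n1, n2, n3, n4}; Z2 = {n0, n1, n2, n3, n4, n5}; fixed.
Sat(EF (~alarm | busy)) = {n0, n1, n2, n3, n4, n5}
A[(~busy & idle) U EF (~alarm | busy)]: least fixpoint, start Z0 = Sat(EF (~alarm | busy)) = {n0, n1, n2, n3, n4, n5}, add states in Sat(~busy & idle) with every successor in Z. Already a fixed point.
Sat(A[(~busy & idle) U EF (~alarm | busy)]) = {n0, n1, n2, n3, n4, n5}
E[(busy & alarm) U A[(~busy & idle) U EF (~alarm | busy)]]: least fixpoint, start Z0 = Sat(A[(~busy & idle) U EF (~alarm | busy)]) = {n0, n1, n2, n3, n4, n5}, add states in Sat(busy & alarm) with some successor in Z. Already a fixed point.
Sat(E[(busy & alarm) U A[(~busy & idle) U EF (~alarm | busy)]]) = {n0, n1, n2, n3, n4, n5}
|Sat(E[(busy & alarm) U A[(~busy & idle) U EF (~alarm | busy)]])| = |{n0, n1, n2, n3, n4, n5}| = 6.

6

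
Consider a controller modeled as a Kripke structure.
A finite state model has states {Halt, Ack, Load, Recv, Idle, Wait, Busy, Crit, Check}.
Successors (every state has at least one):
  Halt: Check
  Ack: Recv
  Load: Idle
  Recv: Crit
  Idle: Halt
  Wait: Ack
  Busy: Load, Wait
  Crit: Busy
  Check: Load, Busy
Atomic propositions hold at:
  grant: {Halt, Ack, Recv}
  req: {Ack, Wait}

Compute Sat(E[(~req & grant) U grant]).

{Halt, Ack, Recv}

Sat(~req) = {Halt, Load, Recv, Idle, Busy, Crit, Check}
Sat(~req & grant) = {Halt, Recv}
E[(~req & grant) U grant]: least fixpoint, start Z0 = Sat(grant) = {Halt, Ack, Recv}, add states in Sat(~req & grant) with some successor in Z. Already a fixed point.
Sat(E[(~req & grant) U grant]) = {Halt, Ack, Recv}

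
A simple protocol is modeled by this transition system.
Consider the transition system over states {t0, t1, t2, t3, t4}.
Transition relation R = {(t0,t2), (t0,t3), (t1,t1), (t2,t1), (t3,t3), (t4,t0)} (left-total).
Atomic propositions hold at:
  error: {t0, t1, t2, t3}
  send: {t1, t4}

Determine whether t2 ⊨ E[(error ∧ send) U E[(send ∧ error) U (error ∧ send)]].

No

Sat(error ∧ send) = {t1}
Sat(send ∧ error) = {t1}
E[(send ∧ error) U (error ∧ send)]: least fixpoint, start Z0 = Sat((error ∧ send)) = {t1}, add states in Sat(send ∧ error) with some successor in Z. Already a fixed point.
Sat(E[(send ∧ error) U (error ∧ send)]) = {t1}
E[(error ∧ send) U E[(send ∧ error) U (error ∧ send)]]: least fixpoint, start Z0 = Sat(E[(send ∧ error) U (error ∧ send)]) = {t1}, add states in Sat(error ∧ send) with some successor in Z. Already a fixed point.
Sat(E[(error ∧ send) U E[(send ∧ error) U (error ∧ send)]]) = {t1}
t2 ∉ Sat(E[(error ∧ send) U E[(send ∧ error) U (error ∧ send)]]) = {t1}, so the formula does not hold at t2.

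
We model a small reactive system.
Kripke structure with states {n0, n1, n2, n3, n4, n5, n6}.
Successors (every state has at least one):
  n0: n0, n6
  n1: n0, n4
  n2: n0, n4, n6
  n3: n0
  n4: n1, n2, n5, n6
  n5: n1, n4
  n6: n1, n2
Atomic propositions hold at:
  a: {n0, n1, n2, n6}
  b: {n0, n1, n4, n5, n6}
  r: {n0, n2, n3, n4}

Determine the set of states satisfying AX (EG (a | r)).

{n0, n1, n2, n3, n5, n6}

Sat(a | r) = {n0, n1, n2, n3, n4, n6}
EG (a | r): greatest fixpoint, start Z0 = {n0, n1, n2, n3, n4, n6}, keep only states in Sat with some successor in Z. Already a fixed point.
Sat(EG (a | r)) = {n0, n1, n2, n3, n4, n6}
Sat(AX (EG (a | r))) = {s : every successor in {n0, n1, n2, n3, n4, n6}} = {n0, n1, n2, n3, n5, n6}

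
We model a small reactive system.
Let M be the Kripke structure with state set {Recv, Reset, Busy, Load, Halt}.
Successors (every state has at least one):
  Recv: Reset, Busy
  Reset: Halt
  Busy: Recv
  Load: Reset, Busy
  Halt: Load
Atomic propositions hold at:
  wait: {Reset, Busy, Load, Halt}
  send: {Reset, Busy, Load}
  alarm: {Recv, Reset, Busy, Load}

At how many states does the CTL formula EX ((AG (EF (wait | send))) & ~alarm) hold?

Sat(wait | send) = {Reset, Busy, Load, Halt}
EF (wait | send): least fixpoint, start Z0 = {Reset, Busy, Load, Halt}, add states with some successor in Z. Z1 = {Recv, Reset, Busy, Load, Halt}; fixed.
Sat(EF (wait | send)) = {Recv, Reset, Busy, Load, Halt}
AG (EF (wait | send)): greatest fixpoint, start Z0 = {Recv, Reset, Busy, Load, Halt}, keep only states in Sat with every successor in Z. Already a fixed point.
Sat(AG (EF (wait | send))) = {Recv, Reset, Busy, Load, Halt}
Sat(~alarm) = {Halt}
Sat((AG (EF (wait | send))) & ~alarm) = {Halt}
Sat(EX ((AG (EF (wait | send))) & ~alarm)) = {s : some successor in {Halt}} = {Reset}
|Sat(EX ((AG (EF (wait | send))) & ~alarm))| = |{Reset}| = 1.

1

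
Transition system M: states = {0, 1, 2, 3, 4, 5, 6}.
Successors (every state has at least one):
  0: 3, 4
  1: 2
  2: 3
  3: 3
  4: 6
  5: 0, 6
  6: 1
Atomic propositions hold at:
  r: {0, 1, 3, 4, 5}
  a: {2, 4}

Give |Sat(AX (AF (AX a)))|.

2

Sat(AX a) = {s : every successor in {2, 4}} = {1}
AF (AX a): least fixpoint, start Z0 = {1}, add states with every successor in Z. Z1 = {1, 6}; Z2 = {1, 4, 6}; fixed.
Sat(AF (AX a)) = {1, 4, 6}
Sat(AX (AF (AX a))) = {s : every successor in {1, 4, 6}} = {4, 6}
|Sat(AX (AF (AX a)))| = |{4, 6}| = 2.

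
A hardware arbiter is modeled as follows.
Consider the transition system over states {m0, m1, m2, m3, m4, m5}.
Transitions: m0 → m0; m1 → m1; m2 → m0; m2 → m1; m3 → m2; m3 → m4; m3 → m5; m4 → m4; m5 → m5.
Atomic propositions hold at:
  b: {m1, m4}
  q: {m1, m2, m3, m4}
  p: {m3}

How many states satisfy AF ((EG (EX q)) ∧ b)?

2

Sat(EX q) = {s : some successor in {m1, m2, m3, m4}} = {m1, m2, m3, m4}
EG (EX q): greatest fixpoint, start Z0 = {m1, m2, m3, m4}, keep only states in Sat with some successor in Z. Already a fixed point.
Sat(EG (EX q)) = {m1, m2, m3, m4}
Sat((EG (EX q)) ∧ b) = {m1, m4}
AF ((EG (EX q)) ∧ b): least fixpoint, start Z0 = {m1, m4}, add states with every successor in Z. Already a fixed point.
Sat(AF ((EG (EX q)) ∧ b)) = {m1, m4}
|Sat(AF ((EG (EX q)) ∧ b))| = |{m1, m4}| = 2.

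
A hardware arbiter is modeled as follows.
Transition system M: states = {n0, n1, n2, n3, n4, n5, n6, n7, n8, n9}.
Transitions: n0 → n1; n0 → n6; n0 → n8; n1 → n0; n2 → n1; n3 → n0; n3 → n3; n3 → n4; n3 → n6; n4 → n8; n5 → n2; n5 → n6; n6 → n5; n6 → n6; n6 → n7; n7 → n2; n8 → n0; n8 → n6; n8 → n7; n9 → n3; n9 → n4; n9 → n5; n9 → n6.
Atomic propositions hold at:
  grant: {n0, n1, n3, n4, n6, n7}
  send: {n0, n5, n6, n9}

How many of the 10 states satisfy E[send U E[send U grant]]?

E[send U grant]: least fixpoint, start Z0 = Sat(grant) = {n0, n1, n3, n4, n6, n7}, add states in Sat(send) with some successor in Z. Z1 = {n0, n1, n3, n4, n5, n6, n7, n9}; fixed.
Sat(E[send U grant]) = {n0, n1, n3, n4, n5, n6, n7, n9}
E[send U E[send U grant]]: least fixpoint, start Z0 = Sat(E[send U grant]) = {n0, n1, n3, n4, n5, n6, n7, n9}, add states in Sat(send) with some successor in Z. Already a fixed point.
Sat(E[send U E[send U grant]]) = {n0, n1, n3, n4, n5, n6, n7, n9}
|Sat(E[send U E[send U grant]])| = |{n0, n1, n3, n4, n5, n6, n7, n9}| = 8.

8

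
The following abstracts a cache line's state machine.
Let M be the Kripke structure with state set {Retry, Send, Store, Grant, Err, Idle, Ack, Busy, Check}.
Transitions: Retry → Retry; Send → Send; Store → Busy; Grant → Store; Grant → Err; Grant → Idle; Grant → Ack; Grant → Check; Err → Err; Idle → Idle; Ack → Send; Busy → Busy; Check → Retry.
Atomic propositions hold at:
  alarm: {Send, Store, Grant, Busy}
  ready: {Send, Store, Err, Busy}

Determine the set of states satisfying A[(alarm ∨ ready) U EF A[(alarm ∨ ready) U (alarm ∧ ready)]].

Sat(alarm ∨ ready) = {Send, Store, Grant, Err, Busy}
Sat(alarm ∧ ready) = {Send, Store, Busy}
A[(alarm ∨ ready) U (alarm ∧ ready)]: least fixpoint, start Z0 = Sat((alarm ∧ ready)) = {Send, Store, Busy}, add states in Sat(alarm ∨ ready) with every successor in Z. Already a fixed point.
Sat(A[(alarm ∨ ready) U (alarm ∧ ready)]) = {Send, Store, Busy}
EF A[(alarm ∨ ready) U (alarm ∧ ready)]: least fixpoint, start Z0 = {Send, Store, Busy}, add states with some successor in Z. Z1 = {Send, Store, Grant, Ack, Busy}; fixed.
Sat(EF A[(alarm ∨ ready) U (alarm ∧ ready)]) = {Send, Store, Grant, Ack, Busy}
A[(alarm ∨ ready) U EF A[(alarm ∨ ready) U (alarm ∧ ready)]]: least fixpoint, start Z0 = Sat(EF A[(alarm ∨ ready) U (alarm ∧ ready)]) = {Send, Store, Grant, Ack, Busy}, add states in Sat(alarm ∨ ready) with every successor in Z. Already a fixed point.
Sat(A[(alarm ∨ ready) U EF A[(alarm ∨ ready) U (alarm ∧ ready)]]) = {Send, Store, Grant, Ack, Busy}

{Send, Store, Grant, Ack, Busy}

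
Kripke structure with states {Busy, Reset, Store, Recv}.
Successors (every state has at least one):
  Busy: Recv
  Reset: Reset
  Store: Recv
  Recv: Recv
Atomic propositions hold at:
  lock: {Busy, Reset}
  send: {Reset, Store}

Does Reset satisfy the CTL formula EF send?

EF send: least fixpoint, start Z0 = {Reset, Store}, add states with some successor in Z. Already a fixed point.
Sat(EF send) = {Reset, Store}
Reset ∈ Sat(EF send) = {Reset, Store}, so the formula holds at Reset.

Yes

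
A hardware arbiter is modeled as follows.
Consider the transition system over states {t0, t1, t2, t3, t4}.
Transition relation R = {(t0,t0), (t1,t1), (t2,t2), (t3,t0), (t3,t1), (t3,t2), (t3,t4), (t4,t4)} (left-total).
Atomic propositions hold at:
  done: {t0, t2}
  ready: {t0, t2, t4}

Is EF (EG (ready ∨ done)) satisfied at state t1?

Sat(ready ∨ done) = {t0, t2, t4}
EG (ready ∨ done): greatest fixpoint, start Z0 = {t0, t2, t4}, keep only states in Sat with some successor in Z. Already a fixed point.
Sat(EG (ready ∨ done)) = {t0, t2, t4}
EF (EG (ready ∨ done)): least fixpoint, start Z0 = {t0, t2, t4}, add states with some successor in Z. Z1 = {t0, t2, t3, t4}; fixed.
Sat(EF (EG (ready ∨ done))) = {t0, t2, t3, t4}
t1 ∉ Sat(EF (EG (ready ∨ done))) = {t0, t2, t3, t4}, so the formula does not hold at t1.

No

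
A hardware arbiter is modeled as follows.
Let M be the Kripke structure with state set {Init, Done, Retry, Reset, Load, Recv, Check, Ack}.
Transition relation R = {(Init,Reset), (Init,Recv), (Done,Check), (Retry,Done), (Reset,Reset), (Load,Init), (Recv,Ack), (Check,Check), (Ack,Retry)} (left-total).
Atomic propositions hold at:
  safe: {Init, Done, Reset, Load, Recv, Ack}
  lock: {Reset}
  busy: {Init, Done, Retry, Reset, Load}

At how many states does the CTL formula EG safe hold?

3

EG safe: greatest fixpoint, start Z0 = {Init, Done, Reset, Load, Recv, Ack}, keep only states in Sat with some successor in Z. Z1 = {Init, Reset, Load, Recv}; Z2 = {Init, Reset, Load}; fixed.
Sat(EG safe) = {Init, Reset, Load}
|Sat(EG safe)| = |{Init, Reset, Load}| = 3.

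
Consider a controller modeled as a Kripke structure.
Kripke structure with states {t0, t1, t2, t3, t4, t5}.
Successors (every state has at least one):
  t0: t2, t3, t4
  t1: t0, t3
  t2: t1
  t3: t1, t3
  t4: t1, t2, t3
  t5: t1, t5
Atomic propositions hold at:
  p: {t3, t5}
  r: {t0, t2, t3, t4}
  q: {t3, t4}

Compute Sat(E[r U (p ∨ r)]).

Sat(p ∨ r) = {t0, t2, t3, t4, t5}
E[r U (p ∨ r)]: least fixpoint, start Z0 = Sat((p ∨ r)) = {t0, t2, t3, t4, t5}, add states in Sat(r) with some successor in Z. Already a fixed point.
Sat(E[r U (p ∨ r)]) = {t0, t2, t3, t4, t5}

{t0, t2, t3, t4, t5}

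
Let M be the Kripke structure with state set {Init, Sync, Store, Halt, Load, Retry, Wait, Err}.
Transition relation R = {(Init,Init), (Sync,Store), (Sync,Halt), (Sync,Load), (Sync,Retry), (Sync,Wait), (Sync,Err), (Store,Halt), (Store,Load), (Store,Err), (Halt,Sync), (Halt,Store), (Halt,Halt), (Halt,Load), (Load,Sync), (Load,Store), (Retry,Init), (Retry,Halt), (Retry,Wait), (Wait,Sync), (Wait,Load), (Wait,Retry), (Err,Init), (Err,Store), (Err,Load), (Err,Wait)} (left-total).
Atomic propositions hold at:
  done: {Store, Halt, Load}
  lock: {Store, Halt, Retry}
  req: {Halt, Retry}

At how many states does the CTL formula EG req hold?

2

EG req: greatest fixpoint, start Z0 = {Halt, Retry}, keep only states in Sat with some successor in Z. Already a fixed point.
Sat(EG req) = {Halt, Retry}
|Sat(EG req)| = |{Halt, Retry}| = 2.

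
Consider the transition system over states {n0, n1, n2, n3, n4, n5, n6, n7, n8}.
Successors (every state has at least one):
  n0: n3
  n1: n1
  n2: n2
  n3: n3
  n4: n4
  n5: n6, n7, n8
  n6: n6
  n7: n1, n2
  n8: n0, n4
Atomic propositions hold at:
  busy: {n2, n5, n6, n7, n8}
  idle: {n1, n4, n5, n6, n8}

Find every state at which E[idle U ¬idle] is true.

Sat(¬idle) = {n0, n2, n3, n7}
E[idle U ¬idle]: least fixpoint, start Z0 = Sat(¬idle) = {n0, n2, n3, n7}, add states in Sat(idle) with some successor in Z. Z1 = {n0, n2, n3, n5, n7, n8}; fixed.
Sat(E[idle U ¬idle]) = {n0, n2, n3, n5, n7, n8}

{n0, n2, n3, n5, n7, n8}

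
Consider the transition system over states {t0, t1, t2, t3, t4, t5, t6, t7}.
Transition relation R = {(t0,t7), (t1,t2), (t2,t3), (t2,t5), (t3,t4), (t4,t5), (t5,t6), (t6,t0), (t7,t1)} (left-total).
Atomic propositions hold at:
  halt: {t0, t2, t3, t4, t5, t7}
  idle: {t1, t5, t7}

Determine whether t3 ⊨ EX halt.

Yes

Sat(EX halt) = {s : some successor in {t0, t2, t3, t4, t5, t7}} = {t0, t1, t2, t3, t4, t6}
t3 ∈ Sat(EX halt) = {t0, t1, t2, t3, t4, t6}, so the formula holds at t3.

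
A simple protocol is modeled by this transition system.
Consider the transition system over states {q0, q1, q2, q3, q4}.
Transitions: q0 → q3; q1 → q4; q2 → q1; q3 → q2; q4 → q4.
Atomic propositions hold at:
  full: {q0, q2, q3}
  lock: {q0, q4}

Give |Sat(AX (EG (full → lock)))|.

Sat(full → lock) = {q0, q1, q4}
EG (full → lock): greatest fixpoint, start Z0 = {q0, q1, q4}, keep only states in Sat with some successor in Z. Z1 = {q1, q4}; fixed.
Sat(EG (full → lock)) = {q1, q4}
Sat(AX (EG (full → lock))) = {s : every successor in {q1, q4}} = {q1, q2, q4}
|Sat(AX (EG (full → lock)))| = |{q1, q2, q4}| = 3.

3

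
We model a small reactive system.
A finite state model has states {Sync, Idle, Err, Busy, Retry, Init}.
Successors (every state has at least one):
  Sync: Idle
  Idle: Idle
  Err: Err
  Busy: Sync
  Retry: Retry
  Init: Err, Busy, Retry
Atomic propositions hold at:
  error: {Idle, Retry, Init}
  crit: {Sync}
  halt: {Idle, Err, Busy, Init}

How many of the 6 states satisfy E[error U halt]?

E[error U halt]: least fixpoint, start Z0 = Sat(halt) = {Idle, Err, Busy, Init}, add states in Sat(error) with some successor in Z. Already a fixed point.
Sat(E[error U halt]) = {Idle, Err, Busy, Init}
|Sat(E[error U halt])| = |{Idle, Err, Busy, Init}| = 4.

4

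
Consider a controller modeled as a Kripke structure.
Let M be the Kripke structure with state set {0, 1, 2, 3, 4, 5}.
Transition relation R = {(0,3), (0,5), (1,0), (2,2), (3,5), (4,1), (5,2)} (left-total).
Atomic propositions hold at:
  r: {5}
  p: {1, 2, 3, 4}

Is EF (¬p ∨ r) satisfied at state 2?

No

Sat(¬p) = {0, 5}
Sat(¬p ∨ r) = {0, 5}
EF (¬p ∨ r): least fixpoint, start Z0 = {0, 5}, add states with some successor in Z. Z1 = {0, 1, 3, 5}; Z2 = {0, 1, 3, 4, 5}; fixed.
Sat(EF (¬p ∨ r)) = {0, 1, 3, 4, 5}
2 ∉ Sat(EF (¬p ∨ r)) = {0, 1, 3, 4, 5}, so the formula does not hold at 2.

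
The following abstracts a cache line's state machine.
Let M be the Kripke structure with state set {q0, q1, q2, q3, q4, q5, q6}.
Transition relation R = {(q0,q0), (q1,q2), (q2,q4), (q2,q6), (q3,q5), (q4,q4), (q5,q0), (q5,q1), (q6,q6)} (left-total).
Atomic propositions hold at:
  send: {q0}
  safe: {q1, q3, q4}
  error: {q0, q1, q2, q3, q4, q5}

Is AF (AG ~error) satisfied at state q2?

Sat(~error) = {q6}
AG ~error: greatest fixpoint, start Z0 = {q6}, keep only states in Sat with every successor in Z. Already a fixed point.
Sat(AG ~error) = {q6}
AF (AG ~error): least fixpoint, start Z0 = {q6}, add states with every successor in Z. Already a fixed point.
Sat(AF (AG ~error)) = {q6}
q2 ∉ Sat(AF (AG ~error)) = {q6}, so the formula does not hold at q2.

No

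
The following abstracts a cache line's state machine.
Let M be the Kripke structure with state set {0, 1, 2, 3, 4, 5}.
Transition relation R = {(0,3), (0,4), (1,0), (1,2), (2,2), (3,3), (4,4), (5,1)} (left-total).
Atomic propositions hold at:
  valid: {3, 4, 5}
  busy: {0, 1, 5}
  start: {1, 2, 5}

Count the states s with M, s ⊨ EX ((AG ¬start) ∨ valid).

Sat(¬start) = {0, 3, 4}
AG ¬start: greatest fixpoint, start Z0 = {0, 3, 4}, keep only states in Sat with every successor in Z. Already a fixed point.
Sat(AG ¬start) = {0, 3, 4}
Sat((AG ¬start) ∨ valid) = {0, 3, 4, 5}
Sat(EX ((AG ¬start) ∨ valid)) = {s : some successor in {0, 3, 4, 5}} = {0, 1, 3, 4}
|Sat(EX ((AG ¬start) ∨ valid))| = |{0, 1, 3, 4}| = 4.

4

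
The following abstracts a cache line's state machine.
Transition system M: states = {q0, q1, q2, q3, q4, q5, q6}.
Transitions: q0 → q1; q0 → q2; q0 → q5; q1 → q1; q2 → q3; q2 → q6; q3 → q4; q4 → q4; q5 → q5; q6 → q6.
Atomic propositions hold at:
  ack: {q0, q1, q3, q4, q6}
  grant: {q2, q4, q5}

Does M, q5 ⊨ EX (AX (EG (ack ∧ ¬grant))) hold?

Sat(¬grant) = {q0, q1, q3, q6}
Sat(ack ∧ ¬grant) = {q0, q1, q3, q6}
EG (ack ∧ ¬grant): greatest fixpoint, start Z0 = {q0, q1, q3, q6}, keep only states in Sat with some successor in Z. Z1 = {q0, q1, q6}; fixed.
Sat(EG (ack ∧ ¬grant)) = {q0, q1, q6}
Sat(AX (EG (ack ∧ ¬grant))) = {s : every successor in {q0, q1, q6}} = {q1, q6}
Sat(EX (AX (EG (ack ∧ ¬grant)))) = {s : some successor in {q1, q6}} = {q0, q1, q2, q6}
q5 ∉ Sat(EX (AX (EG (ack ∧ ¬grant)))) = {q0, q1, q2, q6}, so the formula does not hold at q5.

No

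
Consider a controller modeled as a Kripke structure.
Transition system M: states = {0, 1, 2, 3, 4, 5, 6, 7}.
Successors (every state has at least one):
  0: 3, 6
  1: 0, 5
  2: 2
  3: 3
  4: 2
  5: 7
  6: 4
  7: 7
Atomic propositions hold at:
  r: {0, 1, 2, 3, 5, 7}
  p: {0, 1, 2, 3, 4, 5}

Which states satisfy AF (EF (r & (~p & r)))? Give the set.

{1, 5, 7}

Sat(~p) = {6, 7}
Sat(~p & r) = {7}
Sat(r & (~p & r)) = {7}
EF (r & (~p & r)): least fixpoint, start Z0 = {7}, add states with some successor in Z. Z1 = {5, 7}; Z2 = {1, 5, 7}; fixed.
Sat(EF (r & (~p & r))) = {1, 5, 7}
AF (EF (r & (~p & r))): least fixpoint, start Z0 = {1, 5, 7}, add states with every successor in Z. Already a fixed point.
Sat(AF (EF (r & (~p & r)))) = {1, 5, 7}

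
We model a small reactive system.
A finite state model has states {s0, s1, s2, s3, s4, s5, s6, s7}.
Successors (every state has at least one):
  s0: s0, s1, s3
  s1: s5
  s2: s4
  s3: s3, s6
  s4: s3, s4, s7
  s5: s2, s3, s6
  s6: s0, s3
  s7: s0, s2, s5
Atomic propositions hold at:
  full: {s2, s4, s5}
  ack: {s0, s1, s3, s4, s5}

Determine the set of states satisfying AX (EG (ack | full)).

Sat(ack | full) = {s0, s1, s2, s3, s4, s5}
EG (ack | full): greatest fixpoint, start Z0 = {s0, s1, s2, s3, s4, s5}, keep only states in Sat with some successor in Z. Already a fixed point.
Sat(EG (ack | full)) = {s0, s1, s2, s3, s4, s5}
Sat(AX (EG (ack | full))) = {s : every successor in {s0, s1, s2, s3, s4, s5}} = {s0, s1, s2, s6, s7}

{s0, s1, s2, s6, s7}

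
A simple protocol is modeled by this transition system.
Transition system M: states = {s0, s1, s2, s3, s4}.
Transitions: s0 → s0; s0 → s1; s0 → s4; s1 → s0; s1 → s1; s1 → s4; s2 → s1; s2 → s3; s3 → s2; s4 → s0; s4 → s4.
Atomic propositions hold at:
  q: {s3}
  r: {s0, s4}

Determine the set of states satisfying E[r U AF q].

{s3}

AF q: least fixpoint, start Z0 = {s3}, add states with every successor in Z. Already a fixed point.
Sat(AF q) = {s3}
E[r U AF q]: least fixpoint, start Z0 = Sat(AF q) = {s3}, add states in Sat(r) with some successor in Z. Already a fixed point.
Sat(E[r U AF q]) = {s3}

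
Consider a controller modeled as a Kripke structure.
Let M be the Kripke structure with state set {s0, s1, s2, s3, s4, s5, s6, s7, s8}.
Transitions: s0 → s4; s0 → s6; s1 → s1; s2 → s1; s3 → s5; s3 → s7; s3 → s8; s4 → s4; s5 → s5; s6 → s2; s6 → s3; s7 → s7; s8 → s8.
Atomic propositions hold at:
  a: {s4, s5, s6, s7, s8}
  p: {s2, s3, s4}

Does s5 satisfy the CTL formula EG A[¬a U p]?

No

Sat(¬a) = {s0, s1, s2, s3}
A[¬a U p]: least fixpoint, start Z0 = Sat(p) = {s2, s3, s4}, add states in Sat(¬a) with every successor in Z. Already a fixed point.
Sat(A[¬a U p]) = {s2, s3, s4}
EG A[¬a U p]: greatest fixpoint, start Z0 = {s2, s3, s4}, keep only states in Sat with some successor in Z. Z1 = {s4}; fixed.
Sat(EG A[¬a U p]) = {s4}
s5 ∉ Sat(EG A[¬a U p]) = {s4}, so the formula does not hold at s5.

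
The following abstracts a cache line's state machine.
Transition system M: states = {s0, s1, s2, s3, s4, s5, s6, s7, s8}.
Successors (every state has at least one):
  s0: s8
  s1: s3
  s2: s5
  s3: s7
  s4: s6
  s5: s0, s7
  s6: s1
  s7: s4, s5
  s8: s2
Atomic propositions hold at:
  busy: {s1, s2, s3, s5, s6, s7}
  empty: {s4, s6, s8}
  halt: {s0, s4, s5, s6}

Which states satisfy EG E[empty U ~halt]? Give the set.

{s1, s3, s4, s6, s7}

Sat(~halt) = {s1, s2, s3, s7, s8}
E[empty U ~halt]: least fixpoint, start Z0 = Sat(~halt) = {s1, s2, s3, s7, s8}, add states in Sat(empty) with some successor in Z. Z1 = {s1, s2, s3, s6, s7, s8}; Z2 = {s1, s2, s3, s4, s6, s7, s8}; fixed.
Sat(E[empty U ~halt]) = {s1, s2, s3, s4, s6, s7, s8}
EG E[empty U ~halt]: greatest fixpoint, start Z0 = {s1, s2, s3, s4, s6, s7, s8}, keep only states in Sat with some successor in Z. Z1 = {s1, s3, s4, s6, s7, s8}; Z2 = {s1, s3, s4, s6, s7}; fixed.
Sat(EG E[empty U ~halt]) = {s1, s3, s4, s6, s7}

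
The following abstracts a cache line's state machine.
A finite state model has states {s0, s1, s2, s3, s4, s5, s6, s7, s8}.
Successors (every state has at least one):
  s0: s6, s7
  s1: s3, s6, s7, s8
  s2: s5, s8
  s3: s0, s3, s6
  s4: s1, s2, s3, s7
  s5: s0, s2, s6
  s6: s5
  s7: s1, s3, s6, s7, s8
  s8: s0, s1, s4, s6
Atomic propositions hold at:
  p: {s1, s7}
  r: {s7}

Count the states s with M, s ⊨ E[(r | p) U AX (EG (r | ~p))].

Sat(r | p) = {s1, s7}
Sat(~p) = {s0, s2, s3, s4, s5, s6, s8}
Sat(r | ~p) = {s0, s2, s3, s4, s5, s6, s7, s8}
EG (r | ~p): greatest fixpoint, start Z0 = {s0, s2, s3, s4, s5, s6, s7, s8}, keep only states in Sat with some successor in Z. Already a fixed point.
Sat(EG (r | ~p)) = {s0, s2, s3, s4, s5, s6, s7, s8}
Sat(AX (EG (r | ~p))) = {s : every successor in {s0, s2, s3, s4, s5, s6, s7, s8}} = {s0, s1, s2, s3, s5, s6}
E[(r | p) U AX (EG (r | ~p))]: least fixpoint, start Z0 = Sat(AX (EG (r | ~p))) = {s0, s1, s2, s3, s5, s6}, add states in Sat(r | p) with some successor in Z. Z1 = {s0, s1, s2, s3, s5, s6, s7}; fixed.
Sat(E[(r | p) U AX (EG (r | ~p))]) = {s0, s1, s2, s3, s5, s6, s7}
|Sat(E[(r | p) U AX (EG (r | ~p))])| = |{s0, s1, s2, s3, s5, s6, s7}| = 7.

7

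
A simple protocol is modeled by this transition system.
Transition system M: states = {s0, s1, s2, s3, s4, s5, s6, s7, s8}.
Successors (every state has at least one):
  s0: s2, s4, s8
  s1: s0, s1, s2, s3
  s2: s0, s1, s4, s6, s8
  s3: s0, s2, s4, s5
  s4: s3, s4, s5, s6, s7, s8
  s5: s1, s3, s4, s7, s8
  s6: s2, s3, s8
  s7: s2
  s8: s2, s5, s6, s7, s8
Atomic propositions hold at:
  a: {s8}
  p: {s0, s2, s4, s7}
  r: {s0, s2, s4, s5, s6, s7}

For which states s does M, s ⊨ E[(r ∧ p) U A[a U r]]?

{s0, s2, s4, s5, s6, s7}

Sat(r ∧ p) = {s0, s2, s4, s7}
A[a U r]: least fixpoint, start Z0 = Sat(r) = {s0, s2, s4, s5, s6, s7}, add states in Sat(a) with every successor in Z. Already a fixed point.
Sat(A[a U r]) = {s0, s2, s4, s5, s6, s7}
E[(r ∧ p) U A[a U r]]: least fixpoint, start Z0 = Sat(A[a U r]) = {s0, s2, s4, s5, s6, s7}, add states in Sat(r ∧ p) with some successor in Z. Already a fixed point.
Sat(E[(r ∧ p) U A[a U r]]) = {s0, s2, s4, s5, s6, s7}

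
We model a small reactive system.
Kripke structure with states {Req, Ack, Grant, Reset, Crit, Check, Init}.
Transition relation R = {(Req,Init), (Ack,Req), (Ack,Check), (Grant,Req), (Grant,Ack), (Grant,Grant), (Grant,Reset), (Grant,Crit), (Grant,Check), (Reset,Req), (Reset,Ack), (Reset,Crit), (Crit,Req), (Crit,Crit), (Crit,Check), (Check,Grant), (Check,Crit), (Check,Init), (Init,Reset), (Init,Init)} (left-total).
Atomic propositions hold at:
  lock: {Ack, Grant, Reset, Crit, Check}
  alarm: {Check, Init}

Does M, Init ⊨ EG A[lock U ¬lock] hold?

Yes

Sat(¬lock) = {Req, Init}
A[lock U ¬lock]: least fixpoint, start Z0 = Sat(¬lock) = {Req, Init}, add states in Sat(lock) with every successor in Z. Already a fixed point.
Sat(A[lock U ¬lock]) = {Req, Init}
EG A[lock U ¬lock]: greatest fixpoint, start Z0 = {Req, Init}, keep only states in Sat with some successor in Z. Already a fixed point.
Sat(EG A[lock U ¬lock]) = {Req, Init}
Init ∈ Sat(EG A[lock U ¬lock]) = {Req, Init}, so the formula holds at Init.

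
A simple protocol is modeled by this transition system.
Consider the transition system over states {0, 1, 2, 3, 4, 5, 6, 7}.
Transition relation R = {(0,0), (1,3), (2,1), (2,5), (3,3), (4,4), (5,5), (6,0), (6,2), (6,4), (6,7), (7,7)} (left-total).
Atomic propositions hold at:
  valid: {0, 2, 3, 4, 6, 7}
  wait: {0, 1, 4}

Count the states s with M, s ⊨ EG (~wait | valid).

Sat(~wait) = {2, 3, 5, 6, 7}
Sat(~wait | valid) = {0, 2, 3, 4, 5, 6, 7}
EG (~wait | valid): greatest fixpoint, start Z0 = {0, 2, 3, 4, 5, 6, 7}, keep only states in Sat with some successor in Z. Already a fixed point.
Sat(EG (~wait | valid)) = {0, 2, 3, 4, 5, 6, 7}
|Sat(EG (~wait | valid))| = |{0, 2, 3, 4, 5, 6, 7}| = 7.

7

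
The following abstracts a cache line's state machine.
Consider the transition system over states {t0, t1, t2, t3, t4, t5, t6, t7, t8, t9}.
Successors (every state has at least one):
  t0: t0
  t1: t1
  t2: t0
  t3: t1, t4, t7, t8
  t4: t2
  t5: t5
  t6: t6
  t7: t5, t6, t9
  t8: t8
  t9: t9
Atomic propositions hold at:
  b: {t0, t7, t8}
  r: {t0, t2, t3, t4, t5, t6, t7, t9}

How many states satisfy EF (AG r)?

8

AG r: greatest fixpoint, start Z0 = {t0, t2, t3, t4, t5, t6, t7, t9}, keep only states in Sat with every successor in Z. Z1 = {t0, t2, t4, t5, t6, t7, t9}; fixed.
Sat(AG r) = {t0, t2, t4, t5, t6, t7, t9}
EF (AG r): least fixpoint, start Z0 = {t0, t2, t4, t5, t6, t7, t9}, add states with some successor in Z. Z1 = {t0, t2, t3, t4, t5, t6, t7, t9}; fixed.
Sat(EF (AG r)) = {t0, t2, t3, t4, t5, t6, t7, t9}
|Sat(EF (AG r))| = |{t0, t2, t3, t4, t5, t6, t7, t9}| = 8.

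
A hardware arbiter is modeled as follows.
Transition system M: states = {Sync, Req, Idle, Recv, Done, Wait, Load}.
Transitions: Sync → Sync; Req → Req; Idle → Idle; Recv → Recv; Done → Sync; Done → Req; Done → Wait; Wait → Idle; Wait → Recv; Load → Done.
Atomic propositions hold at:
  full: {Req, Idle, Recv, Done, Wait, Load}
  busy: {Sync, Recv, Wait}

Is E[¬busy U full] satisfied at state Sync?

Sat(¬busy) = {Req, Idle, Done, Load}
E[¬busy U full]: least fixpoint, start Z0 = Sat(full) = {Req, Idle, Recv, Done, Wait, Load}, add states in Sat(¬busy) with some successor in Z. Already a fixed point.
Sat(E[¬busy U full]) = {Req, Idle, Recv, Done, Wait, Load}
Sync ∉ Sat(E[¬busy U full]) = {Req, Idle, Recv, Done, Wait, Load}, so the formula does not hold at Sync.

No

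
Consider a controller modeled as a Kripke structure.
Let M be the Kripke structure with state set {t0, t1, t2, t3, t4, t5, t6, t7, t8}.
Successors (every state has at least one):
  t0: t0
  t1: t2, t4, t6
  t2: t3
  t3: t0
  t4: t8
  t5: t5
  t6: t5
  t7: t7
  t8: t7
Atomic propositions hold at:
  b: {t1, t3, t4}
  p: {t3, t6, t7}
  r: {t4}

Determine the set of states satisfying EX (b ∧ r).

Sat(b ∧ r) = {t4}
Sat(EX (b ∧ r)) = {s : some successor in {t4}} = {t1}

{t1}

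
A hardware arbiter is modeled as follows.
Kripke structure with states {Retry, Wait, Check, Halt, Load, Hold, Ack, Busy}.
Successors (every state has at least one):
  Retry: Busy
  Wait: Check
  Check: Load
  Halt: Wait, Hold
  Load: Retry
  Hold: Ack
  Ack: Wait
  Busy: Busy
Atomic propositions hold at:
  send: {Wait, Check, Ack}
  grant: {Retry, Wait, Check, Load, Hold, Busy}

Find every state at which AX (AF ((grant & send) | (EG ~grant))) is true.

Sat(grant & send) = {Wait, Check}
Sat(~grant) = {Halt, Ack}
EG ~grant: greatest fixpoint, start Z0 = {Halt, Ack}, keep only states in Sat with some successor in Z. Z1 = ∅; fixed.
Sat(EG ~grant) = ∅
Sat((grant & send) | (EG ~grant)) = {Wait, Check}
AF ((grant & send) | (EG ~grant)): least fixpoint, start Z0 = {Wait, Check}, add states with every successor in Z. Z1 = {Wait, Check, Ack}; Z2 = {Wait, Check, Hold, Ack}; Z3 = {Wait, Check, Halt, Hold, Ack}; fixed.
Sat(AF ((grant & send) | (EG ~grant))) = {Wait, Check, Halt, Hold, Ack}
Sat(AX (AF ((grant & send) | (EG ~grant)))) = {s : every successor in {Wait, Check, Halt, Hold, Ack}} = {Wait, Halt, Hold, Ack}

{Wait, Halt, Hold, Ack}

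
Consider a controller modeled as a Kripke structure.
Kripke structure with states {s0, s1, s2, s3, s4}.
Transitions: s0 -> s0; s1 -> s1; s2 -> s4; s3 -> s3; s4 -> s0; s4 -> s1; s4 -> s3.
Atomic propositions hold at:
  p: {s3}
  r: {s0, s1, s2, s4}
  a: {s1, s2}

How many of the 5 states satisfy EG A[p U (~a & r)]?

2

Sat(~a) = {s0, s3, s4}
Sat(~a & r) = {s0, s4}
A[p U (~a & r)]: least fixpoint, start Z0 = Sat((~a & r)) = {s0, s4}, add states in Sat(p) with every successor in Z. Already a fixed point.
Sat(A[p U (~a & r)]) = {s0, s4}
EG A[p U (~a & r)]: greatest fixpoint, start Z0 = {s0, s4}, keep only states in Sat with some successor in Z. Already a fixed point.
Sat(EG A[p U (~a & r)]) = {s0, s4}
|Sat(EG A[p U (~a & r)])| = |{s0, s4}| = 2.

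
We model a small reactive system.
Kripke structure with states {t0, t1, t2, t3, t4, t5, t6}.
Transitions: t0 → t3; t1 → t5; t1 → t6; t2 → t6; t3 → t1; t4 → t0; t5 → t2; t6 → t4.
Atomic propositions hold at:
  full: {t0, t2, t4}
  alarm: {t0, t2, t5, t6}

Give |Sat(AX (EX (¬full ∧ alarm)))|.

Sat(¬full) = {t1, t3, t5, t6}
Sat(¬full ∧ alarm) = {t5, t6}
Sat(EX (¬full ∧ alarm)) = {s : some successor in {t5, t6}} = {t1, t2}
Sat(AX (EX (¬full ∧ alarm))) = {s : every successor in {t1, t2}} = {t3, t5}
|Sat(AX (EX (¬full ∧ alarm)))| = |{t3, t5}| = 2.

2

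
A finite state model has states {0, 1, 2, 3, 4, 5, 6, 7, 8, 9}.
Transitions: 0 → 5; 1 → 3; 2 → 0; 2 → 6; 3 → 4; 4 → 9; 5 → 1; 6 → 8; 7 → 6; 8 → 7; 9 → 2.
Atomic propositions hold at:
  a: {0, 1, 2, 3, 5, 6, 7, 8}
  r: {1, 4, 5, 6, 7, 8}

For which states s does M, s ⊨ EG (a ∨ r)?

Sat(a ∨ r) = {0, 1, 2, 3, 4, 5, 6, 7, 8}
EG (a ∨ r): greatest fixpoint, start Z0 = {0, 1, 2, 3, 4, 5, 6, 7, 8}, keep only states in Sat with some successor in Z. Z1 = {0, 1, 2, 3, 5, 6, 7, 8}; Z2 = {0, 1, 2, 5, 6, 7, 8}; Z3 = {0, 2, 5, 6, 7, 8}; Z4 = {0, 2, 6, 7, 8}; Z5 = {2, 6, 7, 8}; fixed.
Sat(EG (a ∨ r)) = {2, 6, 7, 8}

{2, 6, 7, 8}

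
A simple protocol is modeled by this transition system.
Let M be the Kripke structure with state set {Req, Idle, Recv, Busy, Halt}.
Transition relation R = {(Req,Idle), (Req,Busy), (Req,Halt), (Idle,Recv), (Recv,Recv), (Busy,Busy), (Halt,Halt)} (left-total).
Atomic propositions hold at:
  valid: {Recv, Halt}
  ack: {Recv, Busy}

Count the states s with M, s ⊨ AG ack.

2

AG ack: greatest fixpoint, start Z0 = {Recv, Busy}, keep only states in Sat with every successor in Z. Already a fixed point.
Sat(AG ack) = {Recv, Busy}
|Sat(AG ack)| = |{Recv, Busy}| = 2.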